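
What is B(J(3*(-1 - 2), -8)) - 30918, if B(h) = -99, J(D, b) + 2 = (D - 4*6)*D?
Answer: -31017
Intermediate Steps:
J(D, b) = -2 + D*(-24 + D) (J(D, b) = -2 + (D - 4*6)*D = -2 + (D - 24)*D = -2 + (-24 + D)*D = -2 + D*(-24 + D))
B(J(3*(-1 - 2), -8)) - 30918 = -99 - 30918 = -31017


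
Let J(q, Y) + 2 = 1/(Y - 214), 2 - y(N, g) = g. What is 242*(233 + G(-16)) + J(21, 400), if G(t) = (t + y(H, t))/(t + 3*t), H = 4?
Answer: 83888147/1488 ≈ 56376.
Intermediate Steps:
y(N, g) = 2 - g
J(q, Y) = -2 + 1/(-214 + Y) (J(q, Y) = -2 + 1/(Y - 214) = -2 + 1/(-214 + Y))
G(t) = 1/(2*t) (G(t) = (t + (2 - t))/(t + 3*t) = 2/((4*t)) = 2*(1/(4*t)) = 1/(2*t))
242*(233 + G(-16)) + J(21, 400) = 242*(233 + (1/2)/(-16)) + (429 - 2*400)/(-214 + 400) = 242*(233 + (1/2)*(-1/16)) + (429 - 800)/186 = 242*(233 - 1/32) + (1/186)*(-371) = 242*(7455/32) - 371/186 = 902055/16 - 371/186 = 83888147/1488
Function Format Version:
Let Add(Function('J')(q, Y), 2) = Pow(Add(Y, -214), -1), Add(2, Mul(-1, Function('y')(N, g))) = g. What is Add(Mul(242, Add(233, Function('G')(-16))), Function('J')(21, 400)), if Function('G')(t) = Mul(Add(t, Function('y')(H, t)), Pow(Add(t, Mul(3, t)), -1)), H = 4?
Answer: Rational(83888147, 1488) ≈ 56376.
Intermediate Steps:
Function('y')(N, g) = Add(2, Mul(-1, g))
Function('J')(q, Y) = Add(-2, Pow(Add(-214, Y), -1)) (Function('J')(q, Y) = Add(-2, Pow(Add(Y, -214), -1)) = Add(-2, Pow(Add(-214, Y), -1)))
Function('G')(t) = Mul(Rational(1, 2), Pow(t, -1)) (Function('G')(t) = Mul(Add(t, Add(2, Mul(-1, t))), Pow(Add(t, Mul(3, t)), -1)) = Mul(2, Pow(Mul(4, t), -1)) = Mul(2, Mul(Rational(1, 4), Pow(t, -1))) = Mul(Rational(1, 2), Pow(t, -1)))
Add(Mul(242, Add(233, Function('G')(-16))), Function('J')(21, 400)) = Add(Mul(242, Add(233, Mul(Rational(1, 2), Pow(-16, -1)))), Mul(Pow(Add(-214, 400), -1), Add(429, Mul(-2, 400)))) = Add(Mul(242, Add(233, Mul(Rational(1, 2), Rational(-1, 16)))), Mul(Pow(186, -1), Add(429, -800))) = Add(Mul(242, Add(233, Rational(-1, 32))), Mul(Rational(1, 186), -371)) = Add(Mul(242, Rational(7455, 32)), Rational(-371, 186)) = Add(Rational(902055, 16), Rational(-371, 186)) = Rational(83888147, 1488)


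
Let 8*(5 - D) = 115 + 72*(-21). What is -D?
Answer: -1437/8 ≈ -179.63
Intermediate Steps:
D = 1437/8 (D = 5 - (115 + 72*(-21))/8 = 5 - (115 - 1512)/8 = 5 - ⅛*(-1397) = 5 + 1397/8 = 1437/8 ≈ 179.63)
-D = -1*1437/8 = -1437/8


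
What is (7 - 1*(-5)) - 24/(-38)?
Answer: 240/19 ≈ 12.632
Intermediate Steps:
(7 - 1*(-5)) - 24/(-38) = (7 + 5) - 24*(-1/38) = 12 + 12/19 = 240/19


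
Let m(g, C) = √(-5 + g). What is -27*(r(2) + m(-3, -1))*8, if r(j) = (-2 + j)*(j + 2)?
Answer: -432*I*√2 ≈ -610.94*I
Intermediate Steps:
r(j) = (-2 + j)*(2 + j)
-27*(r(2) + m(-3, -1))*8 = -27*((-4 + 2²) + √(-5 - 3))*8 = -27*((-4 + 4) + √(-8))*8 = -27*(0 + 2*I*√2)*8 = -27*2*I*√2*8 = -54*I*√2*8 = -432*I*√2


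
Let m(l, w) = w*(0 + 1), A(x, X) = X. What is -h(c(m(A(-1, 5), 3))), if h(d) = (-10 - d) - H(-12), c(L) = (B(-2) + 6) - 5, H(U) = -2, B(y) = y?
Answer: 7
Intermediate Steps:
m(l, w) = w (m(l, w) = w*1 = w)
c(L) = -1 (c(L) = (-2 + 6) - 5 = 4 - 5 = -1)
h(d) = -8 - d (h(d) = (-10 - d) - 1*(-2) = (-10 - d) + 2 = -8 - d)
-h(c(m(A(-1, 5), 3))) = -(-8 - 1*(-1)) = -(-8 + 1) = -1*(-7) = 7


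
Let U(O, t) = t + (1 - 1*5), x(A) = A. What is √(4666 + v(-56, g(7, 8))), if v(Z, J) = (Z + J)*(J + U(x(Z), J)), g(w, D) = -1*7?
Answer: 10*√58 ≈ 76.158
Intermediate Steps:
U(O, t) = -4 + t (U(O, t) = t + (1 - 5) = t - 4 = -4 + t)
g(w, D) = -7
v(Z, J) = (-4 + 2*J)*(J + Z) (v(Z, J) = (Z + J)*(J + (-4 + J)) = (J + Z)*(-4 + 2*J) = (-4 + 2*J)*(J + Z))
√(4666 + v(-56, g(7, 8))) = √(4666 + (-4*(-7) - 4*(-56) + 2*(-7)² + 2*(-7)*(-56))) = √(4666 + (28 + 224 + 2*49 + 784)) = √(4666 + (28 + 224 + 98 + 784)) = √(4666 + 1134) = √5800 = 10*√58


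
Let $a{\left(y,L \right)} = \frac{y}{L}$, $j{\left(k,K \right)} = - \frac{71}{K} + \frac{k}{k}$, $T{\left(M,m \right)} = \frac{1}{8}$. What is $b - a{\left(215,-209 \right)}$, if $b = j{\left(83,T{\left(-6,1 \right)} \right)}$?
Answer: $- \frac{118288}{209} \approx -565.97$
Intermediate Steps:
$T{\left(M,m \right)} = \frac{1}{8}$
$j{\left(k,K \right)} = 1 - \frac{71}{K}$ ($j{\left(k,K \right)} = - \frac{71}{K} + 1 = 1 - \frac{71}{K}$)
$b = -567$ ($b = \frac{1}{\frac{1}{8}} \left(-71 + \frac{1}{8}\right) = 8 \left(- \frac{567}{8}\right) = -567$)
$b - a{\left(215,-209 \right)} = -567 - \frac{215}{-209} = -567 - 215 \left(- \frac{1}{209}\right) = -567 - - \frac{215}{209} = -567 + \frac{215}{209} = - \frac{118288}{209}$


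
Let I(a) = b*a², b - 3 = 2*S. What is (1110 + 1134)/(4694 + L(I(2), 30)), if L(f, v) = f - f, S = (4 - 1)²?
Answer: 1122/2347 ≈ 0.47806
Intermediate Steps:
S = 9 (S = 3² = 9)
b = 21 (b = 3 + 2*9 = 3 + 18 = 21)
I(a) = 21*a²
L(f, v) = 0
(1110 + 1134)/(4694 + L(I(2), 30)) = (1110 + 1134)/(4694 + 0) = 2244/4694 = 2244*(1/4694) = 1122/2347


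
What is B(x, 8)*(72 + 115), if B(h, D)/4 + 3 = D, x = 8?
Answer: 3740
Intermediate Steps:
B(h, D) = -12 + 4*D
B(x, 8)*(72 + 115) = (-12 + 4*8)*(72 + 115) = (-12 + 32)*187 = 20*187 = 3740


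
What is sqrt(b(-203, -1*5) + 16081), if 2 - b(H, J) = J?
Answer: 2*sqrt(4022) ≈ 126.84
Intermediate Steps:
b(H, J) = 2 - J
sqrt(b(-203, -1*5) + 16081) = sqrt((2 - (-1)*5) + 16081) = sqrt((2 - 1*(-5)) + 16081) = sqrt((2 + 5) + 16081) = sqrt(7 + 16081) = sqrt(16088) = 2*sqrt(4022)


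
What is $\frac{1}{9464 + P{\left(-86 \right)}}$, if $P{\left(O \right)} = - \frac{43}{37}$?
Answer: $\frac{37}{350125} \approx 0.00010568$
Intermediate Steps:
$P{\left(O \right)} = - \frac{43}{37}$ ($P{\left(O \right)} = \left(-43\right) \frac{1}{37} = - \frac{43}{37}$)
$\frac{1}{9464 + P{\left(-86 \right)}} = \frac{1}{9464 - \frac{43}{37}} = \frac{1}{\frac{350125}{37}} = \frac{37}{350125}$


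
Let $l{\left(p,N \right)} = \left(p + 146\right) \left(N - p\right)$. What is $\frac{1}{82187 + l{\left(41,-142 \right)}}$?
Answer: $\frac{1}{47966} \approx 2.0848 \cdot 10^{-5}$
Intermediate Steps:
$l{\left(p,N \right)} = \left(146 + p\right) \left(N - p\right)$
$\frac{1}{82187 + l{\left(41,-142 \right)}} = \frac{1}{82187 - 34221} = \frac{1}{47966}$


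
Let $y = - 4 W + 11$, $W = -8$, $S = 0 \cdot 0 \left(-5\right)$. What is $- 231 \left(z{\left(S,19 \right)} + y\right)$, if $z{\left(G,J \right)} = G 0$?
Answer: $-9933$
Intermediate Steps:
$S = 0$ ($S = 0 \left(-5\right) = 0$)
$y = 43$ ($y = \left(-4\right) \left(-8\right) + 11 = 32 + 11 = 43$)
$z{\left(G,J \right)} = 0$
$- 231 \left(z{\left(S,19 \right)} + y\right) = - 231 \left(0 + 43\right) = \left(-231\right) 43 = -9933$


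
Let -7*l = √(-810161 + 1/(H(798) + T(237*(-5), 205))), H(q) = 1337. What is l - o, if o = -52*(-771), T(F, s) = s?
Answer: -40092 - I*√1926371658462/10794 ≈ -40092.0 - 128.58*I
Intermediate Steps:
l = -I*√1926371658462/10794 (l = -√(-810161 + 1/(1337 + 205))/7 = -√(-810161 + 1/1542)/7 = -I*√1926371658462/10794 ≈ -128.58*I)
o = 40092
l - o = -I*√1926371658462/10794 - 1*40092 = -I*√1926371658462/10794 - 40092 = -40092 - I*√1926371658462/10794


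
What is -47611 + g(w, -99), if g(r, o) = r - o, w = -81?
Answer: -47593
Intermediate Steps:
-47611 + g(w, -99) = -47611 + (-81 - 1*(-99)) = -47611 + (-81 + 99) = -47611 + 18 = -47593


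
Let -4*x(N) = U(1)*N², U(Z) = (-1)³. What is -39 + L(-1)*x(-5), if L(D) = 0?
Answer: -39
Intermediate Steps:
U(Z) = -1
x(N) = N²/4 (x(N) = -(-1)*N²/4 = N²/4)
-39 + L(-1)*x(-5) = -39 + 0*((¼)*(-5)²) = -39 + 0*((¼)*25) = -39 + 0*(25/4) = -39 + 0 = -39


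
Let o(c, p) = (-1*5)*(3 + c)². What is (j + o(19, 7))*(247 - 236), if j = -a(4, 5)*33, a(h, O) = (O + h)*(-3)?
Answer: -16819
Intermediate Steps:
o(c, p) = -5*(3 + c)²
a(h, O) = -3*O - 3*h
j = 891 (j = -(-3*5 - 3*4)*33 = -(-15 - 12)*33 = -1*(-27)*33 = 27*33 = 891)
(j + o(19, 7))*(247 - 236) = (891 - 5*(3 + 19)²)*(247 - 236) = (891 - 5*22²)*11 = (891 - 5*484)*11 = (891 - 2420)*11 = -1529*11 = -16819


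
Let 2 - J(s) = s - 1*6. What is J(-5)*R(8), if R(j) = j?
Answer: 104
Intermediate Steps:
J(s) = 8 - s (J(s) = 2 - (s - 1*6) = 2 - (s - 6) = 2 - (-6 + s) = 2 + (6 - s) = 8 - s)
J(-5)*R(8) = (8 - 1*(-5))*8 = (8 + 5)*8 = 13*8 = 104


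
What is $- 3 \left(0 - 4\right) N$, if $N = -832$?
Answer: $-9984$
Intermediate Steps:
$- 3 \left(0 - 4\right) N = - 3 \left(0 - 4\right) \left(-832\right) = \left(-3\right) \left(-4\right) \left(-832\right) = 12 \left(-832\right) = -9984$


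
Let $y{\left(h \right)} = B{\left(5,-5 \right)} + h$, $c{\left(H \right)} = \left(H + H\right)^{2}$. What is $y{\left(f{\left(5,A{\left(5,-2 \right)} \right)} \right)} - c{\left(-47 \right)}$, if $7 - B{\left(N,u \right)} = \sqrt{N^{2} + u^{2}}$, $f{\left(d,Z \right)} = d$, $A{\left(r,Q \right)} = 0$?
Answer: $-8824 - 5 \sqrt{2} \approx -8831.1$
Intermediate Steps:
$c{\left(H \right)} = 4 H^{2}$ ($c{\left(H \right)} = \left(2 H\right)^{2} = 4 H^{2}$)
$B{\left(N,u \right)} = 7 - \sqrt{N^{2} + u^{2}}$
$y{\left(h \right)} = 7 + h - 5 \sqrt{2}$ ($y{\left(h \right)} = \left(7 - \sqrt{5^{2} + \left(-5\right)^{2}}\right) + h = \left(7 - \sqrt{25 + 25}\right) + h = \left(7 - \sqrt{50}\right) + h = \left(7 - 5 \sqrt{2}\right) + h = 7 + h - 5 \sqrt{2}$)
$y{\left(f{\left(5,A{\left(5,-2 \right)} \right)} \right)} - c{\left(-47 \right)} = \left(7 + 5 - 5 \sqrt{2}\right) - 4 \left(-47\right)^{2} = \left(12 - 5 \sqrt{2}\right) - 4 \cdot 2209 = \left(12 - 5 \sqrt{2}\right) - 8836 = -8824 - 5 \sqrt{2}$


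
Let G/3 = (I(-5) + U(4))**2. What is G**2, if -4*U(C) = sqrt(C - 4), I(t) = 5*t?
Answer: 3515625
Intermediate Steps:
U(C) = -sqrt(-4 + C)/4 (U(C) = -sqrt(C - 4)/4 = -sqrt(-4 + C)/4)
G = 1875 (G = 3*(5*(-5) - sqrt(-4 + 4)/4)**2 = 3*(-25 - sqrt(0)/4)**2 = 3*(-25 - 1/4*0)**2 = 3*(-25 + 0)**2 = 3*(-25)**2 = 3*625 = 1875)
G**2 = 1875**2 = 3515625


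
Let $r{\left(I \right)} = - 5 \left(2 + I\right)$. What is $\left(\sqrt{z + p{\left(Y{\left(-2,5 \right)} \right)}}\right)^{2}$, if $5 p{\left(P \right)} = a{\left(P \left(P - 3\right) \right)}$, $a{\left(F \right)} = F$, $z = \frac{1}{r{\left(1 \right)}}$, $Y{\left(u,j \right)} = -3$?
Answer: $\frac{53}{15} \approx 3.5333$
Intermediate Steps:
$r{\left(I \right)} = -10 - 5 I$
$z = - \frac{1}{15}$ ($z = \frac{1}{-10 - 5} = \frac{1}{-15} = - \frac{1}{15} \approx -0.066667$)
$p{\left(P \right)} = \frac{P \left(-3 + P\right)}{5}$ ($p{\left(P \right)} = \frac{P \left(P - 3\right)}{5} = \frac{P \left(-3 + P\right)}{5}$)
$\left(\sqrt{z + p{\left(Y{\left(-2,5 \right)} \right)}}\right)^{2} = \left(\sqrt{- \frac{1}{15} + \frac{1}{5} \left(-3\right) \left(-3 - 3\right)}\right)^{2} = \left(\sqrt{- \frac{1}{15} + \frac{1}{5} \left(-3\right) \left(-6\right)}\right)^{2} = \left(\sqrt{- \frac{1}{15} + \frac{18}{5}}\right)^{2} = \left(\sqrt{\frac{53}{15}}\right)^{2} = \left(\frac{\sqrt{795}}{15}\right)^{2} = \frac{53}{15}$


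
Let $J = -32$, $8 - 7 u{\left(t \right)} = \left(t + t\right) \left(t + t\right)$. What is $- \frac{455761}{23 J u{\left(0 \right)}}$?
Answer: $\frac{3190327}{5888} \approx 541.83$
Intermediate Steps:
$u{\left(t \right)} = \frac{8}{7} - \frac{4 t^{2}}{7}$ ($u{\left(t \right)} = \frac{8}{7} - \frac{\left(t + t\right) \left(t + t\right)}{7} = \frac{8}{7} - \frac{2 t 2 t}{7} = \frac{8}{7} - \frac{4 t^{2}}{7}$)
$- \frac{455761}{23 J u{\left(0 \right)}} = - \frac{455761}{23 \left(-32\right) \left(\frac{8}{7} - \frac{4 \cdot 0^{2}}{7}\right)} = - \frac{455761}{\left(-736\right) \left(\frac{8}{7} - 0\right)} = - \frac{455761}{\left(-736\right) \left(\frac{8}{7} + 0\right)} = - \frac{455761}{\left(-736\right) \frac{8}{7}} = - \frac{455761}{- \frac{5888}{7}} = \left(-455761\right) \left(- \frac{7}{5888}\right) = \frac{3190327}{5888}$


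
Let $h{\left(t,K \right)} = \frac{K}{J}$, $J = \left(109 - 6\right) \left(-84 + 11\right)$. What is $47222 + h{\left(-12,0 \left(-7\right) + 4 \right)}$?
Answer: $\frac{355062214}{7519} \approx 47222.0$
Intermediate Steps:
$J = -7519$ ($J = 103 \left(-73\right) = -7519$)
$h{\left(t,K \right)} = - \frac{K}{7519}$ ($h{\left(t,K \right)} = \frac{K}{-7519} = K \left(- \frac{1}{7519}\right) = - \frac{K}{7519}$)
$47222 + h{\left(-12,0 \left(-7\right) + 4 \right)} = 47222 - \frac{0 \left(-7\right) + 4}{7519} = 47222 - \frac{0 + 4}{7519} = 47222 - \frac{4}{7519} = \frac{355062214}{7519}$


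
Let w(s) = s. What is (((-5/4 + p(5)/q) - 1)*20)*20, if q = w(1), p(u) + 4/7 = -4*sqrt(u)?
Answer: -7900/7 - 1600*sqrt(5) ≈ -4706.3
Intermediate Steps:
p(u) = -4/7 - 4*sqrt(u)
q = 1
(((-5/4 + p(5)/q) - 1)*20)*20 = (((-5/4 + (-4/7 - 4*sqrt(5))/1) - 1)*20)*20 = (((-5*1/4 + (-4/7 - 4*sqrt(5))*1) - 1)*20)*20 = (((-5/4 + (-4/7 - 4*sqrt(5))) - 1)*20)*20 = (((-51/28 - 4*sqrt(5)) - 1)*20)*20 = ((-79/28 - 4*sqrt(5))*20)*20 = (-395/7 - 80*sqrt(5))*20 = -7900/7 - 1600*sqrt(5)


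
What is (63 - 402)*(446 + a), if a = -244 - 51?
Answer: -51189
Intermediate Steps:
a = -295
(63 - 402)*(446 + a) = (63 - 402)*(446 - 295) = -339*151 = -51189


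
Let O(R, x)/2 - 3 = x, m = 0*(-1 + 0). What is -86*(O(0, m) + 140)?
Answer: -12556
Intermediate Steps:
m = 0 (m = 0*(-1) = 0)
O(R, x) = 6 + 2*x
-86*(O(0, m) + 140) = -86*((6 + 2*0) + 140) = -86*((6 + 0) + 140) = -86*(6 + 140) = -86*146 = -12556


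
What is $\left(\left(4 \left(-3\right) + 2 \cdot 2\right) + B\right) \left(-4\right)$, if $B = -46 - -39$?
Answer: $60$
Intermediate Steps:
$B = -7$ ($B = -46 + 39 = -7$)
$\left(\left(4 \left(-3\right) + 2 \cdot 2\right) + B\right) \left(-4\right) = \left(\left(4 \left(-3\right) + 2 \cdot 2\right) - 7\right) \left(-4\right) = \left(\left(-12 + 4\right) - 7\right) \left(-4\right) = \left(-8 - 7\right) \left(-4\right) = \left(-15\right) \left(-4\right) = 60$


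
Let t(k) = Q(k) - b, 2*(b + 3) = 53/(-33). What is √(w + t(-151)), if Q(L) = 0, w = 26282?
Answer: √114500958/66 ≈ 162.13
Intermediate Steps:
b = -251/66 (b = -3 + (53/(-33))/2 = -3 + (53*(-1/33))/2 = -3 + (½)*(-53/33) = -3 - 53/66 = -251/66 ≈ -3.8030)
t(k) = 251/66 (t(k) = 0 - 1*(-251/66) = 0 + 251/66 = 251/66)
√(w + t(-151)) = √(26282 + 251/66) = √(1734863/66) = √114500958/66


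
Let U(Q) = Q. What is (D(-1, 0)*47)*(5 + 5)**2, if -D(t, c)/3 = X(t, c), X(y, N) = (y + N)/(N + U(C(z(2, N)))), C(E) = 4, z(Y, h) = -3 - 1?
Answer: 3525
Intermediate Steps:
z(Y, h) = -4
X(y, N) = (N + y)/(4 + N) (X(y, N) = (y + N)/(N + 4) = (N + y)/(4 + N))
D(t, c) = -3*(c + t)/(4 + c)
(D(-1, 0)*47)*(5 + 5)**2 = ((3*(-1*0 - 1*(-1))/(4 + 0))*47)*(5 + 5)**2 = ((3*(0 + 1)/4)*47)*10**2 = ((3*(1/4)*1)*47)*100 = ((3/4)*47)*100 = (141/4)*100 = 3525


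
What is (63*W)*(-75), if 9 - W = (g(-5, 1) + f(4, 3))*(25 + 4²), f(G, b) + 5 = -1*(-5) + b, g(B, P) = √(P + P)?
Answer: 538650 + 193725*√2 ≈ 8.1262e+5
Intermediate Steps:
g(B, P) = √2*√P (g(B, P) = √(2*P) = √2*√P)
f(G, b) = b (f(G, b) = -5 + (-1*(-5) + b) = -5 + (5 + b) = b)
W = -114 - 41*√2 (W = 9 - (√2*√1 + 3)*(25 + 4²) = 9 - (√2*1 + 3)*(25 + 16) = 9 - (√2 + 3)*41 = 9 - (3 + √2)*41 = 9 - (123 + 41*√2) = 9 + (-123 - 41*√2) = -114 - 41*√2 ≈ -171.98)
(63*W)*(-75) = (63*(-114 - 41*√2))*(-75) = (-7182 - 2583*√2)*(-75) = 538650 + 193725*√2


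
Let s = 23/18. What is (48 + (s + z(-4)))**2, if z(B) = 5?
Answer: 954529/324 ≈ 2946.1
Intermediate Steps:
s = 23/18 (s = 23*(1/18) = 23/18 ≈ 1.2778)
(48 + (s + z(-4)))**2 = (48 + (23/18 + 5))**2 = (48 + 113/18)**2 = (977/18)**2 = 954529/324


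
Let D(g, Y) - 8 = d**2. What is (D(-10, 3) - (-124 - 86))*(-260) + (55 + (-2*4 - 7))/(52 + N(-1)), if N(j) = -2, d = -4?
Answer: -304196/5 ≈ -60839.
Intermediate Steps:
D(g, Y) = 24 (D(g, Y) = 8 + (-4)**2 = 8 + 16 = 24)
(D(-10, 3) - (-124 - 86))*(-260) + (55 + (-2*4 - 7))/(52 + N(-1)) = (24 - (-124 - 86))*(-260) + (55 + (-2*4 - 7))/(52 - 2) = (24 - 1*(-210))*(-260) + (55 + (-8 - 7))/50 = (24 + 210)*(-260) + (55 - 15)*(1/50) = 234*(-260) + 40*(1/50) = -60840 + 4/5 = -304196/5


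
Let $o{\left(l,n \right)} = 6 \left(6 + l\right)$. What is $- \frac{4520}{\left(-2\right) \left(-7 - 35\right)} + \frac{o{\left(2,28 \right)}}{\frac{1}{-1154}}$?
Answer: $- \frac{1164362}{21} \approx -55446.0$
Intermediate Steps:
$o{\left(l,n \right)} = 36 + 6 l$
$- \frac{4520}{\left(-2\right) \left(-7 - 35\right)} + \frac{o{\left(2,28 \right)}}{\frac{1}{-1154}} = - \frac{4520}{\left(-2\right) \left(-7 - 35\right)} + \frac{36 + 6 \cdot 2}{\frac{1}{-1154}} = - \frac{4520}{\left(-2\right) \left(-42\right)} + \frac{36 + 12}{- \frac{1}{1154}} = - \frac{4520}{84} + 48 \left(-1154\right) = \left(-4520\right) \frac{1}{84} - 55392 = - \frac{1130}{21} - 55392 = - \frac{1164362}{21}$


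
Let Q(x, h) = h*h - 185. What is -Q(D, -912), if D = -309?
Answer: -831559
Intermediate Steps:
Q(x, h) = -185 + h² (Q(x, h) = h² - 185 = -185 + h²)
-Q(D, -912) = -(-185 + (-912)²) = -(-185 + 831744) = -1*831559 = -831559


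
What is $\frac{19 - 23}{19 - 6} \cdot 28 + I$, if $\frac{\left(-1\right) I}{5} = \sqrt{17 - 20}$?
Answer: $- \frac{112}{13} - 5 i \sqrt{3} \approx -8.6154 - 8.6602 i$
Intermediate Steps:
$I = - 5 i \sqrt{3}$ ($I = - 5 \sqrt{17 - 20} = - 5 \sqrt{-3} = - 5 i \sqrt{3} \approx - 8.6602 i$)
$\frac{19 - 23}{19 - 6} \cdot 28 + I = \frac{19 - 23}{19 - 6} \cdot 28 - 5 i \sqrt{3} = - \frac{4}{13} \cdot 28 - 5 i \sqrt{3} = \left(-4\right) \frac{1}{13} \cdot 28 - 5 i \sqrt{3} = \left(- \frac{4}{13}\right) 28 - 5 i \sqrt{3} = - \frac{112}{13} - 5 i \sqrt{3}$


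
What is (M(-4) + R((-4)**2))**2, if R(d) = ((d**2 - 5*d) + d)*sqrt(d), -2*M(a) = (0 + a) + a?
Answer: 595984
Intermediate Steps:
M(a) = -a (M(a) = -((0 + a) + a)/2 = -(a + a)/2 = -a)
R(d) = sqrt(d)*(d**2 - 4*d) (R(d) = (d**2 - 4*d)*sqrt(d) = sqrt(d)*(d**2 - 4*d))
(M(-4) + R((-4)**2))**2 = (-1*(-4) + ((-4)**2)**(3/2)*(-4 + (-4)**2))**2 = (4 + 16**(3/2)*(-4 + 16))**2 = (4 + 64*12)**2 = (4 + 768)**2 = 772**2 = 595984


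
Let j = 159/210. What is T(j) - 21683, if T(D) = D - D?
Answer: -21683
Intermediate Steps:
j = 53/70 (j = 159*(1/210) = 53/70 ≈ 0.75714)
T(D) = 0
T(j) - 21683 = 0 - 21683 = -21683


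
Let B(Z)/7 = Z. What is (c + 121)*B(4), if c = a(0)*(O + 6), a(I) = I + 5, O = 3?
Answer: 4648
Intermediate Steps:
B(Z) = 7*Z
a(I) = 5 + I
c = 45 (c = (5 + 0)*(3 + 6) = 5*9 = 45)
(c + 121)*B(4) = (45 + 121)*(7*4) = 166*28 = 4648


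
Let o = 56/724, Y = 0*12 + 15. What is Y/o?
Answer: 2715/14 ≈ 193.93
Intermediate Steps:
Y = 15 (Y = 0 + 15 = 15)
o = 14/181 (o = 56*(1/724) = 14/181 ≈ 0.077348)
Y/o = 15/(14/181) = 15*(181/14) = 2715/14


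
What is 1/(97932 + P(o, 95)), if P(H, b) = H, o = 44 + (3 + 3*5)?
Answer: 1/97994 ≈ 1.0205e-5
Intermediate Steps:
o = 62 (o = 44 + (3 + 15) = 44 + 18 = 62)
1/(97932 + P(o, 95)) = 1/(97932 + 62) = 1/97994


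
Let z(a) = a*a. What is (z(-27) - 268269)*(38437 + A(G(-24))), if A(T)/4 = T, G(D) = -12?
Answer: -10270593060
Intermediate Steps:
z(a) = a²
A(T) = 4*T
(z(-27) - 268269)*(38437 + A(G(-24))) = ((-27)² - 268269)*(38437 + 4*(-12)) = (729 - 268269)*(38437 - 48) = -267540*38389 = -10270593060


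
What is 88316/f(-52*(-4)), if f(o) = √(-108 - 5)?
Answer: -88316*I*√113/113 ≈ -8308.1*I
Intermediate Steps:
f(o) = I*√113 (f(o) = √(-113) = I*√113)
88316/f(-52*(-4)) = 88316/((I*√113)) = 88316*(-I*√113/113) = -88316*I*√113/113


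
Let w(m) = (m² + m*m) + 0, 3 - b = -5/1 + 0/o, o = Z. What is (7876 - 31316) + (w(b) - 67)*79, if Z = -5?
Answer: -18621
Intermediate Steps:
o = -5
b = 8 (b = 3 - (-5/1 + 0/(-5)) = 3 - (-5*1 + 0*(-⅕)) = 3 - (-5 + 0) = 3 - 1*(-5) = 3 + 5 = 8)
w(m) = 2*m² (w(m) = (m² + m²) + 0 = 2*m² + 0 = 2*m²)
(7876 - 31316) + (w(b) - 67)*79 = (7876 - 31316) + (2*8² - 67)*79 = -23440 + (2*64 - 67)*79 = -23440 + (128 - 67)*79 = -23440 + 61*79 = -23440 + 4819 = -18621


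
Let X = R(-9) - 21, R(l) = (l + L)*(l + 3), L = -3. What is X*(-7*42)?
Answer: -14994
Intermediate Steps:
R(l) = (-3 + l)*(3 + l) (R(l) = (l - 3)*(l + 3) = (-3 + l)*(3 + l))
X = 51 (X = (-9 + (-9)²) - 21 = (-9 + 81) - 21 = 72 - 21 = 51)
X*(-7*42) = 51*(-7*42) = 51*(-294) = -14994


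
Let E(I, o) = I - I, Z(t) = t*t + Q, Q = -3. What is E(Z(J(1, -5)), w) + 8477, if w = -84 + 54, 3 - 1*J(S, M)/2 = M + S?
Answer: 8477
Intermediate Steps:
J(S, M) = 6 - 2*M - 2*S (J(S, M) = 6 - 2*(M + S) = 6 + (-2*M - 2*S) = 6 - 2*M - 2*S)
Z(t) = -3 + t² (Z(t) = t*t - 3 = t² - 3 = -3 + t²)
w = -30
E(I, o) = 0
E(Z(J(1, -5)), w) + 8477 = 0 + 8477 = 8477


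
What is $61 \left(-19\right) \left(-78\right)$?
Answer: $90402$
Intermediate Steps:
$61 \left(-19\right) \left(-78\right) = \left(-1159\right) \left(-78\right) = 90402$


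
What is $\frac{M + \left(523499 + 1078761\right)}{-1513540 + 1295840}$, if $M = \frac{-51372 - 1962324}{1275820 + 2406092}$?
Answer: $- \frac{8778836767}{1192786075} \approx -7.3599$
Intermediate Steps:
$M = - \frac{83904}{153413}$ ($M = - \frac{2013696}{3681912} = \left(-2013696\right) \frac{1}{3681912} = - \frac{83904}{153413} \approx -0.54692$)
$\frac{M + \left(523499 + 1078761\right)}{-1513540 + 1295840} = \frac{- \frac{83904}{153413} + \left(523499 + 1078761\right)}{-1513540 + 1295840} = \frac{- \frac{83904}{153413} + 1602260}{-217700} = \frac{245807429476}{153413} \left(- \frac{1}{217700}\right) = - \frac{8778836767}{1192786075}$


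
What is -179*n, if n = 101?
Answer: -18079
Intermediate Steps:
-179*n = -179*101 = -18079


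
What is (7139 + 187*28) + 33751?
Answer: 46126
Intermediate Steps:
(7139 + 187*28) + 33751 = (7139 + 5236) + 33751 = 12375 + 33751 = 46126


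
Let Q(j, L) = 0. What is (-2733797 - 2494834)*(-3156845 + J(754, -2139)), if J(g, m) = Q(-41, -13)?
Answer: 16505977629195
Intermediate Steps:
J(g, m) = 0
(-2733797 - 2494834)*(-3156845 + J(754, -2139)) = (-2733797 - 2494834)*(-3156845 + 0) = -5228631*(-3156845) = 16505977629195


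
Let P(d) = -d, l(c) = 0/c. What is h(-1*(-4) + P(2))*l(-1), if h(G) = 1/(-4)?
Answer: 0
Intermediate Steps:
l(c) = 0
h(G) = -¼
h(-1*(-4) + P(2))*l(-1) = -¼*0 = 0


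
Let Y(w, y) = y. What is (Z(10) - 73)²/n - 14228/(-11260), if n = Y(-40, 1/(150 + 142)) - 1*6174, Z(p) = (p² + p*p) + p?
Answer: -9015158121/5074901705 ≈ -1.7764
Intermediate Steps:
Z(p) = p + 2*p² (Z(p) = (p² + p²) + p = 2*p² + p = p + 2*p²)
n = -1802807/292 (n = 1/(150 + 142) - 1*6174 = 1/292 - 6174 = -1802807/292 ≈ -6174.0)
(Z(10) - 73)²/n - 14228/(-11260) = (10*(1 + 2*10) - 73)²/(-1802807/292) - 14228/(-11260) = (10*(1 + 20) - 73)²*(-292/1802807) - 14228*(-1/11260) = (10*21 - 73)²*(-292/1802807) + 3557/2815 = (210 - 73)²*(-292/1802807) + 3557/2815 = 137²*(-292/1802807) + 3557/2815 = 18769*(-292/1802807) + 3557/2815 = -5480548/1802807 + 3557/2815 = -9015158121/5074901705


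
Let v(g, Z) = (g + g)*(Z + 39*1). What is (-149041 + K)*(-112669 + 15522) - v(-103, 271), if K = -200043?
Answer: 33912527208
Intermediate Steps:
v(g, Z) = 2*g*(39 + Z) (v(g, Z) = (2*g)*(Z + 39) = (2*g)*(39 + Z) = 2*g*(39 + Z))
(-149041 + K)*(-112669 + 15522) - v(-103, 271) = (-149041 - 200043)*(-112669 + 15522) - 2*(-103)*(39 + 271) = -349084*(-97147) - 2*(-103)*310 = 33912463348 - 1*(-63860) = 33912463348 + 63860 = 33912527208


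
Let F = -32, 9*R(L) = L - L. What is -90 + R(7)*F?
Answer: -90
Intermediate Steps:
R(L) = 0 (R(L) = (L - L)/9 = (⅑)*0 = 0)
-90 + R(7)*F = -90 + 0*(-32) = -90 + 0 = -90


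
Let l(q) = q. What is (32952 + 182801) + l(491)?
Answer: 216244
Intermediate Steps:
(32952 + 182801) + l(491) = (32952 + 182801) + 491 = 215753 + 491 = 216244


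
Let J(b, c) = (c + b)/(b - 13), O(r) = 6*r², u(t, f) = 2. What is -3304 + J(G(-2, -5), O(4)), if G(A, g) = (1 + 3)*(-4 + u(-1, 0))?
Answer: -69472/21 ≈ -3308.2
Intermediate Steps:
G(A, g) = -8 (G(A, g) = (1 + 3)*(-4 + 2) = 4*(-2) = -8)
J(b, c) = (b + c)/(-13 + b)
-3304 + J(G(-2, -5), O(4)) = -3304 + (-8 + 6*4²)/(-13 - 8) = -3304 + (-8 + 6*16)/(-21) = -3304 - (-8 + 96)/21 = -3304 - 1/21*88 = -3304 - 88/21 = -69472/21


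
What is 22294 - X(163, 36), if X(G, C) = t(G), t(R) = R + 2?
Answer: 22129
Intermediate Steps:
t(R) = 2 + R
X(G, C) = 2 + G
22294 - X(163, 36) = 22294 - (2 + 163) = 22294 - 1*165 = 22294 - 165 = 22129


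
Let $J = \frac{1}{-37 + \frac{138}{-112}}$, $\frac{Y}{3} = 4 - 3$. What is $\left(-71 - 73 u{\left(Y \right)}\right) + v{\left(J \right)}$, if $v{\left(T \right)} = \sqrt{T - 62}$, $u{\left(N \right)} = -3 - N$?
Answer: $367 + \frac{i \sqrt{284320518}}{2141} \approx 367.0 + 7.8757 i$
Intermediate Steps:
$Y = 3$ ($Y = 3 \left(4 - 3\right) = 3 \cdot 1 = 3$)
$J = - \frac{56}{2141}$ ($J = \frac{1}{-37 + 138 \left(- \frac{1}{112}\right)} = \frac{1}{-37 - \frac{69}{56}} = \frac{1}{- \frac{2141}{56}} = - \frac{56}{2141} \approx -0.026156$)
$v{\left(T \right)} = \sqrt{-62 + T}$
$\left(-71 - 73 u{\left(Y \right)}\right) + v{\left(J \right)} = \left(-71 - 73 \left(-3 - 3\right)\right) + \sqrt{-62 - \frac{56}{2141}} = \left(-71 - 73 \left(-3 - 3\right)\right) + \sqrt{- \frac{132798}{2141}} = \left(-71 - -438\right) + \frac{i \sqrt{284320518}}{2141} = \left(-71 + 438\right) + \frac{i \sqrt{284320518}}{2141} = 367 + \frac{i \sqrt{284320518}}{2141}$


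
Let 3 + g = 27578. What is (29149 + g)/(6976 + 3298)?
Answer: 28362/5137 ≈ 5.5211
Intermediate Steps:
g = 27575 (g = -3 + 27578 = 27575)
(29149 + g)/(6976 + 3298) = (29149 + 27575)/(6976 + 3298) = 56724/10274 = 56724*(1/10274) = 28362/5137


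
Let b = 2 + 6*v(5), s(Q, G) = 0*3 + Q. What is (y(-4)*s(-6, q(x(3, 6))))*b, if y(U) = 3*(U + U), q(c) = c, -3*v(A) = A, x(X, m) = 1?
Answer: -1152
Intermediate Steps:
v(A) = -A/3
y(U) = 6*U (y(U) = 3*(2*U) = 6*U)
s(Q, G) = Q (s(Q, G) = 0 + Q = Q)
b = -8 (b = 2 + 6*(-⅓*5) = 2 + 6*(-5/3) = 2 - 10 = -8)
(y(-4)*s(-6, q(x(3, 6))))*b = ((6*(-4))*(-6))*(-8) = -24*(-6)*(-8) = 144*(-8) = -1152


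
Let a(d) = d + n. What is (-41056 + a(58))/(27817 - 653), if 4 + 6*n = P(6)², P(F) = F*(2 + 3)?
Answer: -61273/40746 ≈ -1.5038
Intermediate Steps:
P(F) = 5*F (P(F) = F*5 = 5*F)
n = 448/3 (n = -⅔ + (5*6)²/6 = -⅔ + (⅙)*30² = -⅔ + (⅙)*900 = -⅔ + 150 = 448/3 ≈ 149.33)
a(d) = 448/3 + d (a(d) = d + 448/3 = 448/3 + d)
(-41056 + a(58))/(27817 - 653) = (-41056 + (448/3 + 58))/(27817 - 653) = (-41056 + 622/3)/27164 = -122546/3*1/27164 = -61273/40746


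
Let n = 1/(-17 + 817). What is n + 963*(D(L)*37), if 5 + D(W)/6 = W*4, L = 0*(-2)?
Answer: -855143999/800 ≈ -1.0689e+6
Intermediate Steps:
L = 0
D(W) = -30 + 24*W (D(W) = -30 + 6*(W*4) = -30 + 6*(4*W) = -30 + 24*W)
n = 1/800 ≈ 0.0012500
n + 963*(D(L)*37) = 1/800 + 963*((-30 + 24*0)*37) = 1/800 + 963*((-30 + 0)*37) = 1/800 + 963*(-30*37) = 1/800 + 963*(-1110) = 1/800 - 1068930 = -855143999/800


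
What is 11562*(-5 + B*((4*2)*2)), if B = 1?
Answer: 127182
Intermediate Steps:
11562*(-5 + B*((4*2)*2)) = 11562*(-5 + 1*((4*2)*2)) = 11562*(-5 + 1*(8*2)) = 11562*(-5 + 1*16) = 11562*(-5 + 16) = 11562*11 = 127182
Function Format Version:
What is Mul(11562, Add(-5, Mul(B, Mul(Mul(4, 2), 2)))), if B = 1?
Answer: 127182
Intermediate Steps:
Mul(11562, Add(-5, Mul(B, Mul(Mul(4, 2), 2)))) = Mul(11562, Add(-5, Mul(1, Mul(Mul(4, 2), 2)))) = Mul(11562, Add(-5, Mul(1, Mul(8, 2)))) = Mul(11562, Add(-5, Mul(1, 16))) = Mul(11562, Add(-5, 16)) = Mul(11562, 11) = 127182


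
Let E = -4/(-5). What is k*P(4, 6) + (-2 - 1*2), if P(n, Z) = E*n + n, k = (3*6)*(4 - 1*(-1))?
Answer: 644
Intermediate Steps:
E = 4/5 (E = -4*(-1/5) = 4/5 ≈ 0.80000)
k = 90 (k = 18*(4 + 1) = 18*5 = 90)
P(n, Z) = 9*n/5 (P(n, Z) = 4*n/5 + n = 9*n/5)
k*P(4, 6) + (-2 - 1*2) = 90*((9/5)*4) + (-2 - 1*2) = 90*(36/5) + (-2 - 2) = 648 - 4 = 644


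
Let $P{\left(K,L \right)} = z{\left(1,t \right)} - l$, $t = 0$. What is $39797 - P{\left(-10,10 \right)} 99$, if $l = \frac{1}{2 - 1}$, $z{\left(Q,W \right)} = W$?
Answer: $39896$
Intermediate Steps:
$l = 1$ ($l = 1^{-1} = 1$)
$P{\left(K,L \right)} = -1$ ($P{\left(K,L \right)} = 0 - 1 = -1$)
$39797 - P{\left(-10,10 \right)} 99 = 39797 - \left(-1\right) 99 = 39797 - -99 = 39797 + 99 = 39896$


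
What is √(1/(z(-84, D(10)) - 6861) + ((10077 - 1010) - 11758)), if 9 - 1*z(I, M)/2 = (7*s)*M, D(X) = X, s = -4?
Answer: I*√106230161782/6283 ≈ 51.875*I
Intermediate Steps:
z(I, M) = 18 + 56*M (z(I, M) = 18 - 2*7*(-4)*M = 18 - (-56)*M = 18 + 56*M)
√(1/(z(-84, D(10)) - 6861) + ((10077 - 1010) - 11758)) = √(1/((18 + 56*10) - 6861) + ((10077 - 1010) - 11758)) = √(1/((18 + 560) - 6861) + (9067 - 11758)) = √(1/(578 - 6861) - 2691) = √(1/(-6283) - 2691) = √(-1/6283 - 2691) = √(-16907554/6283) = I*√106230161782/6283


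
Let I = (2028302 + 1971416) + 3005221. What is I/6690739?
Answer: 7004939/6690739 ≈ 1.0470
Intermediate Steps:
I = 7004939 (I = 3999718 + 3005221 = 7004939)
I/6690739 = 7004939/6690739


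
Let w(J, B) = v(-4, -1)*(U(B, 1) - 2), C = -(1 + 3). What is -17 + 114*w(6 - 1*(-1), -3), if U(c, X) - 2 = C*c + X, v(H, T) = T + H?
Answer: -7427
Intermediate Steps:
v(H, T) = H + T
C = -4 (C = -1*4 = -4)
U(c, X) = 2 + X - 4*c (U(c, X) = 2 + (-4*c + X) = 2 + (X - 4*c) = 2 + X - 4*c)
w(J, B) = -5 + 20*B (w(J, B) = (-4 - 1)*((2 + 1 - 4*B) - 2) = -5*((3 - 4*B) - 2) = -5*(1 - 4*B) = -5 + 20*B)
-17 + 114*w(6 - 1*(-1), -3) = -17 + 114*(-5 + 20*(-3)) = -17 + 114*(-5 - 60) = -17 + 114*(-65) = -17 - 7410 = -7427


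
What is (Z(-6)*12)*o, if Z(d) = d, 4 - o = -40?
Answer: -3168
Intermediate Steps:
o = 44 (o = 4 - 1*(-40) = 4 + 40 = 44)
(Z(-6)*12)*o = -6*12*44 = -72*44 = -3168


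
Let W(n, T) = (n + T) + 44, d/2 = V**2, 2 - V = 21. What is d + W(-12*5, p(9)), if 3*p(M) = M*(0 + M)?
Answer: 733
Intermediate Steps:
V = -19 (V = 2 - 1*21 = 2 - 21 = -19)
d = 722 (d = 2*(-19)**2 = 2*361 = 722)
p(M) = M**2/3 (p(M) = (M*(0 + M))/3 = (M*M)/3 = M**2/3)
W(n, T) = 44 + T + n (W(n, T) = (T + n) + 44 = 44 + T + n)
d + W(-12*5, p(9)) = 722 + (44 + (1/3)*9**2 - 12*5) = 722 + (44 + (1/3)*81 - 60) = 722 + (44 + 27 - 60) = 722 + 11 = 733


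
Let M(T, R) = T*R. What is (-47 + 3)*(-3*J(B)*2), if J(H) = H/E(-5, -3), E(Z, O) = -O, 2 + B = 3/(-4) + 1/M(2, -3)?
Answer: -770/3 ≈ -256.67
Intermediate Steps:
M(T, R) = R*T
B = -35/12 (B = -2 + (3/(-4) + 1/(-3*2)) = -2 + (3*(-¼) + 1/(-6)) = -2 + (-¾ + 1*(-⅙)) = -2 + (-¾ - ⅙) = -2 - 11/12 = -35/12 ≈ -2.9167)
J(H) = H/3 (J(H) = H/((-1*(-3))) = H/3)
(-47 + 3)*(-3*J(B)*2) = (-47 + 3)*(-(-35)/12*2) = -44*(-3*(-35/36))*2 = -385*2/3 = -44*35/6 = -770/3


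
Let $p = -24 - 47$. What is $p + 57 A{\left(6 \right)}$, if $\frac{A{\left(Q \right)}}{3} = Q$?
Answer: $955$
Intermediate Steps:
$A{\left(Q \right)} = 3 Q$
$p = -71$
$p + 57 A{\left(6 \right)} = -71 + 57 \cdot 3 \cdot 6 = -71 + 57 \cdot 18 = -71 + 1026 = 955$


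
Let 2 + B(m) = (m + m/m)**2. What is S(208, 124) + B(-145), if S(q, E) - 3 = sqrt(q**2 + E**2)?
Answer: 20737 + 4*sqrt(3665) ≈ 20979.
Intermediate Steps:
S(q, E) = 3 + sqrt(E**2 + q**2) (S(q, E) = 3 + sqrt(q**2 + E**2) = 3 + sqrt(E**2 + q**2))
B(m) = -2 + (1 + m)**2 (B(m) = -2 + (m + m/m)**2 = -2 + (m + 1)**2 = -2 + (1 + m)**2)
S(208, 124) + B(-145) = (3 + sqrt(124**2 + 208**2)) + (-2 + (1 - 145)**2) = (3 + sqrt(15376 + 43264)) + (-2 + (-144)**2) = (3 + sqrt(58640)) + (-2 + 20736) = (3 + 4*sqrt(3665)) + 20734 = 20737 + 4*sqrt(3665)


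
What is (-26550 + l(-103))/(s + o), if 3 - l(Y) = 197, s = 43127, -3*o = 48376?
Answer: -80232/81005 ≈ -0.99046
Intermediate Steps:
o = -48376/3 (o = -⅓*48376 = -48376/3 ≈ -16125.)
l(Y) = -194 (l(Y) = 3 - 1*197 = 3 - 197 = -194)
(-26550 + l(-103))/(s + o) = (-26550 - 194)/(43127 - 48376/3) = -26744/81005/3 = -26744*3/81005 = -80232/81005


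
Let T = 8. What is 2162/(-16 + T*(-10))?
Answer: -1081/48 ≈ -22.521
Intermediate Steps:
2162/(-16 + T*(-10)) = 2162/(-16 + 8*(-10)) = 2162/(-16 - 80) = 2162/(-96) = -1/96*2162 = -1081/48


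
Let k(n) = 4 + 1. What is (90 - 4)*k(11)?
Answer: 430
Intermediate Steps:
k(n) = 5
(90 - 4)*k(11) = (90 - 4)*5 = 86*5 = 430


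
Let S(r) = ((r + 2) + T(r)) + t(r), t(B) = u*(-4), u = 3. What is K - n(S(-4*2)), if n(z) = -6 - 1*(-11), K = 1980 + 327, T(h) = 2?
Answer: 2302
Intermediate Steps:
t(B) = -12 (t(B) = 3*(-4) = -12)
K = 2307
S(r) = -8 + r (S(r) = ((r + 2) + 2) - 12 = ((2 + r) + 2) - 12 = (4 + r) - 12 = -8 + r)
n(z) = 5 (n(z) = -6 + 11 = 5)
K - n(S(-4*2)) = 2307 - 1*5 = 2307 - 5 = 2302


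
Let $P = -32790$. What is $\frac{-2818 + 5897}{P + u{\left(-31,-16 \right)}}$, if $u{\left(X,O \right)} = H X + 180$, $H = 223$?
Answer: $- \frac{3079}{39523} \approx -0.077904$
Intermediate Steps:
$u{\left(X,O \right)} = 180 + 223 X$ ($u{\left(X,O \right)} = 223 X + 180 = 180 + 223 X$)
$\frac{-2818 + 5897}{P + u{\left(-31,-16 \right)}} = \frac{-2818 + 5897}{-32790 + \left(180 + 223 \left(-31\right)\right)} = \frac{3079}{-32790 + \left(180 - 6913\right)} = \frac{3079}{-32790 - 6733} = \frac{3079}{-39523} = 3079 \left(- \frac{1}{39523}\right) = - \frac{3079}{39523}$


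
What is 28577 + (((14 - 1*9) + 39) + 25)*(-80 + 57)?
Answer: 26990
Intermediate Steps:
28577 + (((14 - 1*9) + 39) + 25)*(-80 + 57) = 28577 + (((14 - 9) + 39) + 25)*(-23) = 28577 + ((5 + 39) + 25)*(-23) = 28577 + (44 + 25)*(-23) = 28577 + 69*(-23) = 28577 - 1587 = 26990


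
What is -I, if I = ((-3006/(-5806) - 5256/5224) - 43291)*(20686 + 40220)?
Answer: 4998305679880386/1895659 ≈ 2.6367e+9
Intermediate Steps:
I = -4998305679880386/1895659 (I = ((-3006*(-1/5806) - 5256*1/5224) - 43291)*60906 = ((1503/2903 - 657/653) - 43291)*60906 = (-925812/1895659 - 43291)*60906 = -82065899581/1895659*60906 = -4998305679880386/1895659 ≈ -2.6367e+9)
-I = -1*(-4998305679880386/1895659) = 4998305679880386/1895659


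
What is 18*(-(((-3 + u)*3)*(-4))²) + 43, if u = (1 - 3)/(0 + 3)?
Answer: -34805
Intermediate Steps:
u = -⅔ (u = -2/3 = -2*⅓ = -⅔ ≈ -0.66667)
18*(-(((-3 + u)*3)*(-4))²) + 43 = 18*(-(((-3 - ⅔)*3)*(-4))²) + 43 = 18*(-(-11/3*3*(-4))²) + 43 = 18*(-(-11*(-4))²) + 43 = 18*(-1*44²) + 43 = 18*(-1*1936) + 43 = 18*(-1936) + 43 = -34848 + 43 = -34805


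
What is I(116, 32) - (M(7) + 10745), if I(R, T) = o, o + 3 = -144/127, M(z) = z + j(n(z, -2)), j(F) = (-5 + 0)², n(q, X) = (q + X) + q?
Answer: -1369204/127 ≈ -10781.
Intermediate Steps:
n(q, X) = X + 2*q (n(q, X) = (X + q) + q = X + 2*q)
j(F) = 25 (j(F) = (-5)² = 25)
M(z) = 25 + z (M(z) = z + 25 = 25 + z)
o = -525/127 (o = -3 - 144/127 = -525/127 ≈ -4.1339)
I(R, T) = -525/127
I(116, 32) - (M(7) + 10745) = -525/127 - ((25 + 7) + 10745) = -525/127 - (32 + 10745) = -525/127 - 1*10777 = -525/127 - 10777 = -1369204/127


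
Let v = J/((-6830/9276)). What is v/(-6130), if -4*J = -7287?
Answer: 16898553/41867900 ≈ 0.40362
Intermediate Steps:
J = 7287/4 (J = -¼*(-7287) = 7287/4 ≈ 1821.8)
v = -16898553/6830 (v = 7287/(4*((-6830/9276))) = 7287/(4*((-6830*1/9276))) = 7287/(4*(-3415/4638)) = (7287/4)*(-4638/3415) = -16898553/6830 ≈ -2474.2)
v/(-6130) = -16898553/6830/(-6130) = -16898553/6830*(-1/6130) = 16898553/41867900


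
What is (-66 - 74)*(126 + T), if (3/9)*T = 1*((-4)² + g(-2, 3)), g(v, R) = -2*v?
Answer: -26040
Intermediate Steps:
T = 60 (T = 3*(1*((-4)² - 2*(-2))) = 3*(1*(16 + 4)) = 3*(1*20) = 3*20 = 60)
(-66 - 74)*(126 + T) = (-66 - 74)*(126 + 60) = -140*186 = -26040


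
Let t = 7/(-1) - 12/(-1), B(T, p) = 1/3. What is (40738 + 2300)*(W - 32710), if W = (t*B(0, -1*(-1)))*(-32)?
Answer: -1410068340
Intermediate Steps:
B(T, p) = ⅓
t = 5 (t = 7*(-1) - 12*(-1) = -7 + 12 = 5)
W = -160/3 (W = (5*(⅓))*(-32) = (5/3)*(-32) = -160/3 ≈ -53.333)
(40738 + 2300)*(W - 32710) = (40738 + 2300)*(-160/3 - 32710) = 43038*(-98290/3) = -1410068340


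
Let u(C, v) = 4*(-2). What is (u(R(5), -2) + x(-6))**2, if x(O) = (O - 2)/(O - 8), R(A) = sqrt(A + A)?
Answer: 2704/49 ≈ 55.184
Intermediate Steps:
R(A) = sqrt(2)*sqrt(A) (R(A) = sqrt(2*A) = sqrt(2)*sqrt(A))
u(C, v) = -8
x(O) = (-2 + O)/(-8 + O)
(u(R(5), -2) + x(-6))**2 = (-8 + (-2 - 6)/(-8 - 6))**2 = (-8 - 8/(-14))**2 = (-8 - 1/14*(-8))**2 = (-8 + 4/7)**2 = (-52/7)**2 = 2704/49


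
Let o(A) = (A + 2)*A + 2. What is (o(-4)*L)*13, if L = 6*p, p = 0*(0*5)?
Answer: 0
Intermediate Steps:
p = 0 (p = 0*0 = 0)
o(A) = 2 + A*(2 + A) (o(A) = (2 + A)*A + 2 = A*(2 + A) + 2 = 2 + A*(2 + A))
L = 0 (L = 6*0 = 0)
(o(-4)*L)*13 = ((2 + (-4)² + 2*(-4))*0)*13 = ((2 + 16 - 8)*0)*13 = (10*0)*13 = 0*13 = 0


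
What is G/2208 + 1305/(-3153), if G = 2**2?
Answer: -239069/580152 ≈ -0.41208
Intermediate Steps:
G = 4
G/2208 + 1305/(-3153) = 4/2208 + 1305/(-3153) = 4*(1/2208) + 1305*(-1/3153) = 1/552 - 435/1051 = -239069/580152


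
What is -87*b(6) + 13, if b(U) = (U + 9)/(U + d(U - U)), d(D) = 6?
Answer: -383/4 ≈ -95.750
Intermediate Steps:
b(U) = (9 + U)/(6 + U) (b(U) = (U + 9)/(U + 6) = (9 + U)/(6 + U))
-87*b(6) + 13 = -87*(9 + 6)/(6 + 6) + 13 = -87*15/12 + 13 = -29*15/4 + 13 = -87*5/4 + 13 = -435/4 + 13 = -383/4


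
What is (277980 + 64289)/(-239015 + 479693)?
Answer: 342269/240678 ≈ 1.4221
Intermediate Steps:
(277980 + 64289)/(-239015 + 479693) = 342269/240678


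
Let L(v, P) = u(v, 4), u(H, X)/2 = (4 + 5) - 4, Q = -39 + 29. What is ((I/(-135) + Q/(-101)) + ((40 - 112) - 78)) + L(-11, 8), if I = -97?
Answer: -1897753/13635 ≈ -139.18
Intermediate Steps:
Q = -10
u(H, X) = 10 (u(H, X) = 2*((4 + 5) - 4) = 2*(9 - 4) = 2*5 = 10)
L(v, P) = 10
((I/(-135) + Q/(-101)) + ((40 - 112) - 78)) + L(-11, 8) = ((-97/(-135) - 10/(-101)) + ((40 - 112) - 78)) + 10 = ((-97*(-1/135) - 10*(-1/101)) + (-72 - 78)) + 10 = ((97/135 + 10/101) - 150) + 10 = (11147/13635 - 150) + 10 = -2034103/13635 + 10 = -1897753/13635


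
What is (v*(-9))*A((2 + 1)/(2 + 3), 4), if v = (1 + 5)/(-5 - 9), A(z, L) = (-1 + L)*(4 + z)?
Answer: 1863/35 ≈ 53.229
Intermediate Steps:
v = -3/7 (v = 6/(-14) = 6*(-1/14) = -3/7 ≈ -0.42857)
(v*(-9))*A((2 + 1)/(2 + 3), 4) = (-3/7*(-9))*(-4 - (2 + 1)/(2 + 3) + 4*4 + 4*((2 + 1)/(2 + 3))) = 27*(-4 - 3/5 + 16 + 4*(3/5))/7 = 27*(-4 - 3/5 + 16 + 4*(3*(⅕)))/7 = 27*(-4 - 1*⅗ + 16 + 4*(⅗))/7 = 27*(-4 - ⅗ + 16 + 12/5)/7 = (27/7)*(69/5) = 1863/35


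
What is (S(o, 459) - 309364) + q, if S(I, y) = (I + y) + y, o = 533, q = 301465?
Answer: -6448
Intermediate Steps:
S(I, y) = I + 2*y
(S(o, 459) - 309364) + q = ((533 + 2*459) - 309364) + 301465 = ((533 + 918) - 309364) + 301465 = (1451 - 309364) + 301465 = -307913 + 301465 = -6448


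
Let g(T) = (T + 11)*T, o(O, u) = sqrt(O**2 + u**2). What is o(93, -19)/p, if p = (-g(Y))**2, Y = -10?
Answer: sqrt(9010)/100 ≈ 0.94921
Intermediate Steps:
g(T) = T*(11 + T) (g(T) = (11 + T)*T = T*(11 + T))
p = 100 (p = (-(-10)*(11 - 10))**2 = (-(-10))**2 = (-1*(-10))**2 = 10**2 = 100)
o(93, -19)/p = sqrt(93**2 + (-19)**2)/100 = sqrt(8649 + 361)*(1/100) = sqrt(9010)*(1/100) = sqrt(9010)/100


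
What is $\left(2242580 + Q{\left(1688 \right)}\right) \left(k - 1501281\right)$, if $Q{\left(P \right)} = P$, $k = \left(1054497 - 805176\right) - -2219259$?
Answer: $2170878192132$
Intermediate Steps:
$k = 2468580$ ($k = 249321 + 2219259 = 2468580$)
$\left(2242580 + Q{\left(1688 \right)}\right) \left(k - 1501281\right) = \left(2242580 + 1688\right) \left(2468580 - 1501281\right) = 2244268 \cdot 967299 = 2170878192132$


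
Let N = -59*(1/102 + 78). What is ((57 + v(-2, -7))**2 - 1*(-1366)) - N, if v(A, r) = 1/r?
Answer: 45988163/4998 ≈ 9201.3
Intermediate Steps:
N = -469463/102 (N = -59*(1/102 + 78) = -59*7957/102 = -469463/102 ≈ -4602.6)
((57 + v(-2, -7))**2 - 1*(-1366)) - N = ((57 + 1/(-7))**2 - 1*(-1366)) - 1*(-469463/102) = ((57 - 1/7)**2 + 1366) + 469463/102 = ((398/7)**2 + 1366) + 469463/102 = (158404/49 + 1366) + 469463/102 = 225338/49 + 469463/102 = 45988163/4998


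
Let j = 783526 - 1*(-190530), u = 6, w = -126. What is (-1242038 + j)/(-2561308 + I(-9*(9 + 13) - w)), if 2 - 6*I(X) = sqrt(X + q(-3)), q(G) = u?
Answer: 12354918320316/118085345339891 - 803946*I*sqrt(66)/118085345339891 ≈ 0.10463 - 5.531e-8*I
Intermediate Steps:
q(G) = 6
j = 974056 (j = 783526 + 190530 = 974056)
I(X) = 1/3 - sqrt(6 + X)/6 (I(X) = 1/3 - sqrt(X + 6)/6 = 1/3 - sqrt(6 + X)/6)
(-1242038 + j)/(-2561308 + I(-9*(9 + 13) - w)) = (-1242038 + 974056)/(-2561308 + (1/3 - sqrt(6 + (-9*(9 + 13) - 1*(-126)))/6)) = -267982/(-2561308 + (1/3 - sqrt(6 + (-9*22 + 126))/6)) = -267982/(-2561308 + (1/3 - sqrt(6 + (-198 + 126))/6)) = -267982/(-2561308 + (1/3 - sqrt(6 - 72)/6)) = -267982/(-2561308 + (1/3 - I*sqrt(66)/6)) = -267982/(-7683923/3 - I*sqrt(66)/6)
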